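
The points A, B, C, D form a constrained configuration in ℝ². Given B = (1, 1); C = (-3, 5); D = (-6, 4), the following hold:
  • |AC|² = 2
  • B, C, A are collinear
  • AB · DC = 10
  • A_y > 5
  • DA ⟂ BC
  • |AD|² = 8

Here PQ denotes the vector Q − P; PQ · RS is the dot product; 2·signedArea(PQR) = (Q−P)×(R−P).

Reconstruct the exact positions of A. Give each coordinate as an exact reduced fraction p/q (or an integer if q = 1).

1. A_x = -4  [B, C, A are collinear ∩ DA ⟂ BC]
2. A_y = 6  [B, C, A are collinear ∩ DA ⟂ BC]
   → A = (-4, 6)

A = (-4, 6)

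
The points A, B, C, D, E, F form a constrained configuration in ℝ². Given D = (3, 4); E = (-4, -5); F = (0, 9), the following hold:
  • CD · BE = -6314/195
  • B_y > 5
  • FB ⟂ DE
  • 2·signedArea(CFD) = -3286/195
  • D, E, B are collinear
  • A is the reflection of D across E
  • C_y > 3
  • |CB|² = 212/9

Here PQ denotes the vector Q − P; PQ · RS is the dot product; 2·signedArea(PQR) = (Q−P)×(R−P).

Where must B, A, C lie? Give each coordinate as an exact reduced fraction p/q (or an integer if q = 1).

A = (-11, -14)
B = (279/65, 368/65)
C = (19/195, 628/195)

1. B_x = 279/65  [D, E, B are collinear ∩ FB ⟂ DE]
2. B_y = 368/65  [D, E, B are collinear ∩ FB ⟂ DE]
   → B = (279/65, 368/65)
3. A_x = -11  [A is the reflection of D across E]
4. A_y = -14  [A is the reflection of D across E]
   → A = (-11, -14)
5. C_x = 19/195  [CD · BE = -6314/195 ∩ 2·signedArea(CFD) = -3286/195]
6. C_y = 628/195  [CD · BE = -6314/195 ∩ 2·signedArea(CFD) = -3286/195]
   → C = (19/195, 628/195)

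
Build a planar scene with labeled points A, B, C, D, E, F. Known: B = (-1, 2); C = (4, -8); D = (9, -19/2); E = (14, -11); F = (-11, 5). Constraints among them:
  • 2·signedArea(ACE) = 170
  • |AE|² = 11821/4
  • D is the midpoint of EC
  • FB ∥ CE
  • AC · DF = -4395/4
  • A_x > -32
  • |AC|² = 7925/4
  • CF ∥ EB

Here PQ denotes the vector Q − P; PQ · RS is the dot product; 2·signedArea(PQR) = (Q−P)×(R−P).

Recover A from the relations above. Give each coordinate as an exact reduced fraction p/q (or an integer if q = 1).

A = (-31, 39/2)

1. A_x = -31  [2·signedArea(ACE) = 170 ∩ AC · DF = -4395/4]
2. A_y = 39/2  [2·signedArea(ACE) = 170 ∩ AC · DF = -4395/4]
   → A = (-31, 39/2)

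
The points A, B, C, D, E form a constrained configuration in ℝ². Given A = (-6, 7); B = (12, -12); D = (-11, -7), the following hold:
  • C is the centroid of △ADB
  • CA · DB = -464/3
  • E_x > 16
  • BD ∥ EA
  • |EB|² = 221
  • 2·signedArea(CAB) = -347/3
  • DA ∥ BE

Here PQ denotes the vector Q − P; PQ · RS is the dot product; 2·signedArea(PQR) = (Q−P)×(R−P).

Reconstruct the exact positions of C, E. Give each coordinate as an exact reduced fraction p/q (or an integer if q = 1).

C = (-5/3, -4)
E = (17, 2)

1. C_x = -5/3  [C is the centroid of △ADB]
2. C_y = -4  [C is the centroid of △ADB]
   → C = (-5/3, -4)
3. E_x = 17  [BD ∥ EA ∩ DA ∥ BE]
4. E_y = 2  [BD ∥ EA ∩ DA ∥ BE]
   → E = (17, 2)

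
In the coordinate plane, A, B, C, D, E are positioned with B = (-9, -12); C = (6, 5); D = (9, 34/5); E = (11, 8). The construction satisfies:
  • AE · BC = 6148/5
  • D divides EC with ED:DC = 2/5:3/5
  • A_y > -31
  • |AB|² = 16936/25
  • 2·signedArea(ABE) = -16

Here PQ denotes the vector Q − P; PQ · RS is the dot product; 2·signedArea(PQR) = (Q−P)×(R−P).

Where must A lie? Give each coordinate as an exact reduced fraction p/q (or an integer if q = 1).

A = (-27, -154/5)

1. A_x = -27  [AE · BC = 6148/5 ∩ 2·signedArea(ABE) = -16]
2. A_y = -154/5  [AE · BC = 6148/5 ∩ 2·signedArea(ABE) = -16]
   → A = (-27, -154/5)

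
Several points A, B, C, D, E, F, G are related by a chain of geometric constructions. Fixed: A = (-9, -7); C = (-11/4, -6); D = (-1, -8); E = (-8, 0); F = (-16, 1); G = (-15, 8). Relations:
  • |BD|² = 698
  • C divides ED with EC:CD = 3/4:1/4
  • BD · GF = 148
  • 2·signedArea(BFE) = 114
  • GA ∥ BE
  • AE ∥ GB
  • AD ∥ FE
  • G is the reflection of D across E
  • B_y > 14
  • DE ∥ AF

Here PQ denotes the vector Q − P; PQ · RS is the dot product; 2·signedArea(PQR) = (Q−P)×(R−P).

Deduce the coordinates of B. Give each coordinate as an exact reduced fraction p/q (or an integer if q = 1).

B = (-14, 15)

1. B_x = -14  [GA ∥ BE ∩ AE ∥ GB]
2. B_y = 15  [GA ∥ BE ∩ AE ∥ GB]
   → B = (-14, 15)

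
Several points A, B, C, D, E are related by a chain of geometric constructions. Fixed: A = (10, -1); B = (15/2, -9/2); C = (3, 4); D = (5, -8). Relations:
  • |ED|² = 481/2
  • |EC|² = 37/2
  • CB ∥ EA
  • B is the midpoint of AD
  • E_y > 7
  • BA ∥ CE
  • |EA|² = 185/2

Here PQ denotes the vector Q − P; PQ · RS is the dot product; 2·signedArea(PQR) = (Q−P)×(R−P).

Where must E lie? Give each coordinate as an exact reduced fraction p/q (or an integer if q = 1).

E = (11/2, 15/2)

1. E_x = 11/2  [CB ∥ EA ∩ BA ∥ CE]
2. E_y = 15/2  [CB ∥ EA ∩ BA ∥ CE]
   → E = (11/2, 15/2)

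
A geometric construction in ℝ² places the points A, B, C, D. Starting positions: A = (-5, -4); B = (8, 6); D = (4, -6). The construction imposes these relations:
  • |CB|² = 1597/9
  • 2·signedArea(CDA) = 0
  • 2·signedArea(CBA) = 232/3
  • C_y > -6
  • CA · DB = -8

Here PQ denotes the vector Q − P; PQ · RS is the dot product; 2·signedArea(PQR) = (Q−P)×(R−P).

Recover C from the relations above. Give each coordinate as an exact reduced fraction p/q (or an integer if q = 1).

1. C_x = 1  [2·signedArea(CDA) = 0 ∩ CA · DB = -8]
2. C_y = -16/3  [2·signedArea(CDA) = 0 ∩ CA · DB = -8]
   → C = (1, -16/3)

C = (1, -16/3)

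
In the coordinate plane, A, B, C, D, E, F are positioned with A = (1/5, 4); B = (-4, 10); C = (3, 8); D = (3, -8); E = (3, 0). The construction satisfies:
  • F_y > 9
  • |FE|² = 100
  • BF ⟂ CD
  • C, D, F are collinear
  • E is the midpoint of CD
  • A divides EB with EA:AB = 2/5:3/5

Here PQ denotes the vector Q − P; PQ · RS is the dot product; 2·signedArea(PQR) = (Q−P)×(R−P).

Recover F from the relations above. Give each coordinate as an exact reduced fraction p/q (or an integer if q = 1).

F = (3, 10)

1. F_x = 3  [C, D, F are collinear ∩ BF ⟂ CD]
2. F_y = 10  [C, D, F are collinear ∩ BF ⟂ CD]
   → F = (3, 10)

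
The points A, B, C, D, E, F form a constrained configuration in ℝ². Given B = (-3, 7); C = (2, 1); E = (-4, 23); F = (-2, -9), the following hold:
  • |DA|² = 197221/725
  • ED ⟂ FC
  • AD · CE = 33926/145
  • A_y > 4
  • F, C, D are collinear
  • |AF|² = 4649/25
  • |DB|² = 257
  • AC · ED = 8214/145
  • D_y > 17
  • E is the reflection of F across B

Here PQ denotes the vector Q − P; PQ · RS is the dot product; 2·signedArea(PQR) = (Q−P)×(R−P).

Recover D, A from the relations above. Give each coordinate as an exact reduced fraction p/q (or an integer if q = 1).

A = (-1, 23/5)
D = (254/29, 519/29)

1. D_x = 254/29  [F, C, D are collinear ∩ ED ⟂ FC]
2. D_y = 519/29  [F, C, D are collinear ∩ ED ⟂ FC]
   → D = (254/29, 519/29)
3. A_x = -1  [AC · ED = 8214/145 ∩ AD · CE = 33926/145]
4. A_y = 23/5  [AC · ED = 8214/145 ∩ AD · CE = 33926/145]
   → A = (-1, 23/5)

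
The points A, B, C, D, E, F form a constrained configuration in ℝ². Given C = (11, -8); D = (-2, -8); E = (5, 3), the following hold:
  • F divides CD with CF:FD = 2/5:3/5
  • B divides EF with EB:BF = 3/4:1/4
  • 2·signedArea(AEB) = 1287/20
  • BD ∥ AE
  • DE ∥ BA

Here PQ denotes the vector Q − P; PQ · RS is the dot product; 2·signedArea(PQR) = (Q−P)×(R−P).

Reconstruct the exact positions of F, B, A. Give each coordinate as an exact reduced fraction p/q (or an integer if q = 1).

1. F_x = 29/5  [F divides CD with CF:FD = 2/5:3/5]
2. F_y = -8  [F divides CD with CF:FD = 2/5:3/5]
   → F = (29/5, -8)
3. B_x = 28/5  [B divides EF with EB:BF = 3/4:1/4]
4. B_y = -21/4  [B divides EF with EB:BF = 3/4:1/4]
   → B = (28/5, -21/4)
5. A_x = 63/5  [BD ∥ AE ∩ DE ∥ BA]
6. A_y = 23/4  [BD ∥ AE ∩ DE ∥ BA]
   → A = (63/5, 23/4)

A = (63/5, 23/4)
B = (28/5, -21/4)
F = (29/5, -8)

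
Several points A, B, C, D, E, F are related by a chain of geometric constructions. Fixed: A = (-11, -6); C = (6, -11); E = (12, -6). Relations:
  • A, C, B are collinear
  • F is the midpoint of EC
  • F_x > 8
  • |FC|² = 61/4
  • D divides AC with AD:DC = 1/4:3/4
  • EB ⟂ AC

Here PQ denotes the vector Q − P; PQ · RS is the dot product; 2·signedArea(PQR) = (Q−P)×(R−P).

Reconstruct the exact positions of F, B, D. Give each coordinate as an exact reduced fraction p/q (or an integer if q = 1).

1. F_x = 9  [F is the midpoint of EC]
2. F_y = -17/2  [F is the midpoint of EC]
   → F = (9, -17/2)
3. B_x = 3193/314  [A, C, B are collinear ∩ EB ⟂ AC]
4. B_y = -3839/314  [A, C, B are collinear ∩ EB ⟂ AC]
   → B = (3193/314, -3839/314)
5. D_x = -27/4  [D divides AC with AD:DC = 1/4:3/4]
6. D_y = -29/4  [D divides AC with AD:DC = 1/4:3/4]
   → D = (-27/4, -29/4)

B = (3193/314, -3839/314)
D = (-27/4, -29/4)
F = (9, -17/2)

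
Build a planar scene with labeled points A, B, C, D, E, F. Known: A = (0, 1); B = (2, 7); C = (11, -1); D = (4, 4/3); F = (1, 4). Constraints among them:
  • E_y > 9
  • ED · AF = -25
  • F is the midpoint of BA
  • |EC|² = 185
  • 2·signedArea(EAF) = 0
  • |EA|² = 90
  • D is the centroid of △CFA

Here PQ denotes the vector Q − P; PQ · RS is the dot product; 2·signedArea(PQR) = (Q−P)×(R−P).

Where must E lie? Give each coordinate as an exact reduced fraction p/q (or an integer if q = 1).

1. E_x = 3  [2·signedArea(EAF) = 0 ∩ ED · AF = -25]
2. E_y = 10  [2·signedArea(EAF) = 0 ∩ ED · AF = -25]
   → E = (3, 10)

E = (3, 10)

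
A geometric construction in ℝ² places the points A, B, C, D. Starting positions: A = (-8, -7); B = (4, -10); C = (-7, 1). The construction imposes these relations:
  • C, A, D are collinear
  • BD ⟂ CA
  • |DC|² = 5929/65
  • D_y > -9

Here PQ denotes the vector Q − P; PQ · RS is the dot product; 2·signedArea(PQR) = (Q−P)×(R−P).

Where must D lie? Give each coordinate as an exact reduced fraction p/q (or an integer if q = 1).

1. D_x = -532/65  [C, A, D are collinear ∩ BD ⟂ CA]
2. D_y = -551/65  [C, A, D are collinear ∩ BD ⟂ CA]
   → D = (-532/65, -551/65)

D = (-532/65, -551/65)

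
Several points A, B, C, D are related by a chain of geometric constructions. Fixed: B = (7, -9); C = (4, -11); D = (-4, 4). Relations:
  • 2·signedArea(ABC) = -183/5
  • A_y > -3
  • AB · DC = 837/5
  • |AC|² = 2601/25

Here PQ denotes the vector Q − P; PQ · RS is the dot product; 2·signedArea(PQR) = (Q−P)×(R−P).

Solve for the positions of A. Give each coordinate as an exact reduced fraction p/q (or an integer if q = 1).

A = (-4/5, -2)

1. A_x = -4/5  [2·signedArea(ABC) = -183/5 ∩ AB · DC = 837/5]
2. A_y = -2  [2·signedArea(ABC) = -183/5 ∩ AB · DC = 837/5]
   → A = (-4/5, -2)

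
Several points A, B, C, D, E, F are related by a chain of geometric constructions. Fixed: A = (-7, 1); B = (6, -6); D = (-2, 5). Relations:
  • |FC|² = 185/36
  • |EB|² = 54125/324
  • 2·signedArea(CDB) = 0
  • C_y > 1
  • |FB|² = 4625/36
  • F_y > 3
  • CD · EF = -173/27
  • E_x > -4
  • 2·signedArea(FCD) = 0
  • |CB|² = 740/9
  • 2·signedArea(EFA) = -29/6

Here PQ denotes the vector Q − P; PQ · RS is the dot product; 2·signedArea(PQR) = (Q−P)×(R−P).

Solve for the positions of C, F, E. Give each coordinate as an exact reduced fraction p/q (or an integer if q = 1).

1. C_x = 2/3  [line 11·x + 8·y + -18 = 0 ∩ |CB|² = 740/9]
2. C_y = 4/3  [line 11·x + 8·y + -18 = 0 ∩ |CB|² = 740/9]
   → C = (2/3, 4/3)
3. F_x = -2/3  [line -11/3·x + -8/3·y + 6 = 0 ∩ |FB|² = 4625/36]
4. F_y = 19/6  [line -11/3·x + -8/3·y + 6 = 0 ∩ |FB|² = 4625/36]
   → F = (-2/3, 19/6)
5. E_x = -29/9  [2·signedArea(EFA) = -29/6 ∩ CD · EF = -173/27]
6. E_y = 55/18  [2·signedArea(EFA) = -29/6 ∩ CD · EF = -173/27]
   → E = (-29/9, 55/18)

C = (2/3, 4/3)
E = (-29/9, 55/18)
F = (-2/3, 19/6)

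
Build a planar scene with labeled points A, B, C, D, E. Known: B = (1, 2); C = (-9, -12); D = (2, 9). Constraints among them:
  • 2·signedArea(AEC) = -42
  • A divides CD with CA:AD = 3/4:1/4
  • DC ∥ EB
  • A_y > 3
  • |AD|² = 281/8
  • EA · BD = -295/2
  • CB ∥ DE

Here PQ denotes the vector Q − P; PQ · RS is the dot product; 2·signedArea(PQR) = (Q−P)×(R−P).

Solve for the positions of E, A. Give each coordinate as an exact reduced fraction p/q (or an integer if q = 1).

A = (-3/4, 15/4)
E = (12, 23)

1. E_x = 12  [DC ∥ EB ∩ CB ∥ DE]
2. E_y = 23  [DC ∥ EB ∩ CB ∥ DE]
   → E = (12, 23)
3. A_x = -3/4  [A divides CD with CA:AD = 3/4:1/4]
4. A_y = 15/4  [A divides CD with CA:AD = 3/4:1/4]
   → A = (-3/4, 15/4)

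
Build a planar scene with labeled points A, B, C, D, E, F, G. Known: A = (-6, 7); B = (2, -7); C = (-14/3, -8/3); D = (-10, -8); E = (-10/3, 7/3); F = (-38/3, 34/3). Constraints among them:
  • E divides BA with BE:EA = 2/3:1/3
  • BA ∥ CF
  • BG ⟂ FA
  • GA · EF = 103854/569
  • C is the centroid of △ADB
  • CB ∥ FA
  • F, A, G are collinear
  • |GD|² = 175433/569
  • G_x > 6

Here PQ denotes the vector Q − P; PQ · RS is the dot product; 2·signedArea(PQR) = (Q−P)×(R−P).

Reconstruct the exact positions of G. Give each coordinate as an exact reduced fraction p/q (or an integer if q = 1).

G = (3426/569, -463/569)

1. G_x = 3426/569  [F, A, G are collinear ∩ BG ⟂ FA]
2. G_y = -463/569  [F, A, G are collinear ∩ BG ⟂ FA]
   → G = (3426/569, -463/569)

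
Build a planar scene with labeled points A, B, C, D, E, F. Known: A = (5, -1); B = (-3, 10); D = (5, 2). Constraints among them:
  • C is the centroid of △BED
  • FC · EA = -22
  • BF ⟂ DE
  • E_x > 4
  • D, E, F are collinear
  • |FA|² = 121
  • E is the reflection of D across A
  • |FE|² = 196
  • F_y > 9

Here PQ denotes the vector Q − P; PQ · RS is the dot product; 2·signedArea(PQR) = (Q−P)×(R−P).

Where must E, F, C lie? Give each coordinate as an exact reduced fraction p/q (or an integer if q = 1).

C = (7/3, 8/3)
E = (5, -4)
F = (5, 10)

1. E_x = 5  [E is the reflection of D across A]
2. E_y = -4  [E is the reflection of D across A]
   → E = (5, -4)
3. F_x = 5  [D, E, F are collinear ∩ BF ⟂ DE]
4. F_y = 10  [D, E, F are collinear ∩ BF ⟂ DE]
   → F = (5, 10)
5. C_x = 7/3  [C is the centroid of △BED]
6. C_y = 8/3  [C is the centroid of △BED]
   → C = (7/3, 8/3)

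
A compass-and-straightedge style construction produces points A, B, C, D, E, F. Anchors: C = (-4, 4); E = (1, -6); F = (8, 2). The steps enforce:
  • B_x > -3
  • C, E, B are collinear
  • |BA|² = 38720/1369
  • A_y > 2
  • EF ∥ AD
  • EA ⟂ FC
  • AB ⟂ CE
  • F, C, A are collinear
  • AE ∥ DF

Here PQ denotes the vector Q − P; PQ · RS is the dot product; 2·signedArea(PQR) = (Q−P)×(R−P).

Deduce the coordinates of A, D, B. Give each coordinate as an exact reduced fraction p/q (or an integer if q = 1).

A = (92/37, 108/37)
B = (-84/37, 20/37)
D = (351/37, 404/37)

1. A_x = 92/37  [F, C, A are collinear ∩ EA ⟂ FC]
2. A_y = 108/37  [F, C, A are collinear ∩ EA ⟂ FC]
   → A = (92/37, 108/37)
3. D_x = 351/37  [AE ∥ DF ∩ EF ∥ AD]
4. D_y = 404/37  [AE ∥ DF ∩ EF ∥ AD]
   → D = (351/37, 404/37)
5. B_x = -84/37  [C, E, B are collinear ∩ AB ⟂ CE]
6. B_y = 20/37  [C, E, B are collinear ∩ AB ⟂ CE]
   → B = (-84/37, 20/37)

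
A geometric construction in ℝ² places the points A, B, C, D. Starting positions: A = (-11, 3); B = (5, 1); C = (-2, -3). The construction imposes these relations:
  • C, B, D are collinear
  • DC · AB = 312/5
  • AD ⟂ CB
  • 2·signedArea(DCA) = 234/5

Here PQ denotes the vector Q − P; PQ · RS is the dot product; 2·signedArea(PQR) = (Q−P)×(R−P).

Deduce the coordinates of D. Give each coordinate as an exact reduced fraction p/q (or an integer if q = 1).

D = (-31/5, -27/5)

1. D_x = -31/5  [C, B, D are collinear ∩ AD ⟂ CB]
2. D_y = -27/5  [C, B, D are collinear ∩ AD ⟂ CB]
   → D = (-31/5, -27/5)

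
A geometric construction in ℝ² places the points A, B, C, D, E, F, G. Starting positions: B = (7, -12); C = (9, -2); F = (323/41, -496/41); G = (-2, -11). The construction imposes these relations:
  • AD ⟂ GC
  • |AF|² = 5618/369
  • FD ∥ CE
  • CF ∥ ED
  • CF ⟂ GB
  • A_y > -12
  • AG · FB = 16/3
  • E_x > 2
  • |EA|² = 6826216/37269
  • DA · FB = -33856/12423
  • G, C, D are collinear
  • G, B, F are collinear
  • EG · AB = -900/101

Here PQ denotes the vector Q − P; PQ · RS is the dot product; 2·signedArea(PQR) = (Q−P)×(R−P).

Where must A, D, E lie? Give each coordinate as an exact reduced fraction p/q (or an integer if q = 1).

1. A_x = 4  [line 36/41·x + -4/41·y + -572/123 = 0 ∩ |AF|² = 5618/369]
2. A_y = -35/3  [line 36/41·x + -4/41·y + -572/123 = 0 ∩ |AF|² = 5618/369]
   → A = (4, -35/3)
3. D_x = 128/101  [G, C, D are collinear ∩ AD ⟂ GC]
4. D_y = -841/101  [G, C, D are collinear ∩ AD ⟂ GC]
   → D = (128/101, -841/101)
5. E_x = 9894/4141  [CF ∥ ED ∩ FD ∥ CE]
6. E_y = 7333/4141  [CF ∥ ED ∩ FD ∥ CE]
   → E = (9894/4141, 7333/4141)

A = (4, -35/3)
D = (128/101, -841/101)
E = (9894/4141, 7333/4141)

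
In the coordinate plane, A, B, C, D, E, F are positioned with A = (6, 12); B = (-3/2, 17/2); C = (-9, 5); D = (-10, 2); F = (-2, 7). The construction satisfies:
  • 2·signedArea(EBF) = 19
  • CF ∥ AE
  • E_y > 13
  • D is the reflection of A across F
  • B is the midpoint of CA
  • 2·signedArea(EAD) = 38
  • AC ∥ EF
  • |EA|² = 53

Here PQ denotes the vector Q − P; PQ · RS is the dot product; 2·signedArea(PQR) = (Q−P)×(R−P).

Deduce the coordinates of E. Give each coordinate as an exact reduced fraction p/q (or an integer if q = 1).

E = (13, 14)

1. E_x = 13  [AC ∥ EF ∩ CF ∥ AE]
2. E_y = 14  [AC ∥ EF ∩ CF ∥ AE]
   → E = (13, 14)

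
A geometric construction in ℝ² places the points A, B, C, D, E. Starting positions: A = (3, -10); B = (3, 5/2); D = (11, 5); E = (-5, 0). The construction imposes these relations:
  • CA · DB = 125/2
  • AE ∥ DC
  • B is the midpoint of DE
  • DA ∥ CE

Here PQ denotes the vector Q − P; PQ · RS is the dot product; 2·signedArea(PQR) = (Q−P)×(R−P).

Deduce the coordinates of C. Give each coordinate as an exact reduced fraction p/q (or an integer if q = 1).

C = (3, 15)

1. C_x = 3  [DA ∥ CE ∩ AE ∥ DC]
2. C_y = 15  [DA ∥ CE ∩ AE ∥ DC]
   → C = (3, 15)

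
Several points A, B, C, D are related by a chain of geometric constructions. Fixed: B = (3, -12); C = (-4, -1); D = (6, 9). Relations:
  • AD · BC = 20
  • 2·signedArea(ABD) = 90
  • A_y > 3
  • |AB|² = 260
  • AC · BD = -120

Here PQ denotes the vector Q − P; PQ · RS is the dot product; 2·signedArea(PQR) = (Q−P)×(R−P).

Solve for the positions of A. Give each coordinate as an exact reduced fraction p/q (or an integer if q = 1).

1. A_x = 1  [2·signedArea(ABD) = 90 ∩ AD · BC = 20]
2. A_y = 4  [2·signedArea(ABD) = 90 ∩ AD · BC = 20]
   → A = (1, 4)

A = (1, 4)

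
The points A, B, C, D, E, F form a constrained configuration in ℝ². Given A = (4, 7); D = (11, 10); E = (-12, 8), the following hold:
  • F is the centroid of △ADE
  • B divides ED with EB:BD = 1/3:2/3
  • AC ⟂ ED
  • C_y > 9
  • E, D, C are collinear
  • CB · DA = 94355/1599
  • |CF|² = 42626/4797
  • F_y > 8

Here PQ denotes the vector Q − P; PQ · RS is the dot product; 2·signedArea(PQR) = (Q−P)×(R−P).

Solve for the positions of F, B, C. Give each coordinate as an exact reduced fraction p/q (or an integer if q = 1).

1. F_x = 1  [F is the centroid of △ADE]
2. F_y = 25/3  [F is the centroid of △ADE]
   → F = (1, 25/3)
3. B_x = -13/3  [B divides ED with EB:BD = 1/3:2/3]
4. B_y = 26/3  [B divides ED with EB:BD = 1/3:2/3]
   → B = (-13/3, 26/3)
5. C_x = 2022/533  [E, D, C are collinear ∩ AC ⟂ ED]
6. C_y = 4996/533  [E, D, C are collinear ∩ AC ⟂ ED]
   → C = (2022/533, 4996/533)

B = (-13/3, 26/3)
C = (2022/533, 4996/533)
F = (1, 25/3)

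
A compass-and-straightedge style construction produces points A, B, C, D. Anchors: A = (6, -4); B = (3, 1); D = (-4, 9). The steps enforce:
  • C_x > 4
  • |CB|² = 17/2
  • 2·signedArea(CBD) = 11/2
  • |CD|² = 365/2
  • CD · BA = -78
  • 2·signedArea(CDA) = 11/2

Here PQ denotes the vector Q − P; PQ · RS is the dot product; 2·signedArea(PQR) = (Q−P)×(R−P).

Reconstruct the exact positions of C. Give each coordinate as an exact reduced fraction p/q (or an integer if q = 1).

C = (9/2, -3/2)

1. C_x = 9/2  [2·signedArea(CDA) = 11/2 ∩ CD · BA = -78]
2. C_y = -3/2  [2·signedArea(CDA) = 11/2 ∩ CD · BA = -78]
   → C = (9/2, -3/2)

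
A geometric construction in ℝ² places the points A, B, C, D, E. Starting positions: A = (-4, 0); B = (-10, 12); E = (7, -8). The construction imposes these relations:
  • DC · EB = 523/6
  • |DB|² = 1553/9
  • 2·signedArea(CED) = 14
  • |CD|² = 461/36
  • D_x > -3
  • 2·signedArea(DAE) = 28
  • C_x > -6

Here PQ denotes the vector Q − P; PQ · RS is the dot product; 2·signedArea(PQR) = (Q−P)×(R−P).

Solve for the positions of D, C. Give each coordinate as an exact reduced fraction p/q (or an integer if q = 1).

C = (-11/2, 3)
D = (-7/3, 4/3)

1. D_x = -7/3  [line 8·x + 11·y + 4 = 0 ∩ |DB|² = 1553/9]
2. D_y = 4/3  [line 8·x + 11·y + 4 = 0 ∩ |DB|² = 1553/9]
   → D = (-7/3, 4/3)
3. C_x = -11/2  [2·signedArea(CED) = 14 ∩ DC · EB = 523/6]
4. C_y = 3  [2·signedArea(CED) = 14 ∩ DC · EB = 523/6]
   → C = (-11/2, 3)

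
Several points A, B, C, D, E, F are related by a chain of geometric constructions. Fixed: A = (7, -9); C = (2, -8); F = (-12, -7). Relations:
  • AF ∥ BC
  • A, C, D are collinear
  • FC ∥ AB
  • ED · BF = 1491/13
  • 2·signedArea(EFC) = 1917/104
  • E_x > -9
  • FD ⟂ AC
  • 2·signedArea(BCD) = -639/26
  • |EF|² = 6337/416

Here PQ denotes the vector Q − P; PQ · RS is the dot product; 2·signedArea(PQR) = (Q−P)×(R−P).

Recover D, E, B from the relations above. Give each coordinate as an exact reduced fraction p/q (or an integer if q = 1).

1. D_x = -303/26  [A, C, D are collinear ∩ FD ⟂ AC]
2. D_y = -137/26  [A, C, D are collinear ∩ FD ⟂ AC]
   → D = (-303/26, -137/26)
3. E_x = -857/104  [line 1·x + 14·y + 9523/104 = 0 ∩ |EF|² = 6337/416]
4. E_y = -619/104  [line 1·x + 14·y + 9523/104 = 0 ∩ |EF|² = 6337/416]
   → E = (-857/104, -619/104)
5. B_x = 21  [ED · BF = 1491/13 ∩ AF ∥ BC]
6. B_y = -10  [ED · BF = 1491/13 ∩ AF ∥ BC]
   → B = (21, -10)

B = (21, -10)
D = (-303/26, -137/26)
E = (-857/104, -619/104)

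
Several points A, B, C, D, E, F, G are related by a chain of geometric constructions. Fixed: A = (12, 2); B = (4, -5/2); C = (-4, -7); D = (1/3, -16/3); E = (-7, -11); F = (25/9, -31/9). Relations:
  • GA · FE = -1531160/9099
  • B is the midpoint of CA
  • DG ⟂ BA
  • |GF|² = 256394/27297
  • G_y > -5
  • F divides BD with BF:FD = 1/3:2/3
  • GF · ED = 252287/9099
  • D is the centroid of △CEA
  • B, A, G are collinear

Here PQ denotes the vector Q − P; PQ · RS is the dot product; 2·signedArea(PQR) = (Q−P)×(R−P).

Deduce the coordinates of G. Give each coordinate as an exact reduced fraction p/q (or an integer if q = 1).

G = (4/1011, -1600/337)

1. G_x = 4/1011  [B, A, G are collinear ∩ DG ⟂ BA]
2. G_y = -1600/337  [B, A, G are collinear ∩ DG ⟂ BA]
   → G = (4/1011, -1600/337)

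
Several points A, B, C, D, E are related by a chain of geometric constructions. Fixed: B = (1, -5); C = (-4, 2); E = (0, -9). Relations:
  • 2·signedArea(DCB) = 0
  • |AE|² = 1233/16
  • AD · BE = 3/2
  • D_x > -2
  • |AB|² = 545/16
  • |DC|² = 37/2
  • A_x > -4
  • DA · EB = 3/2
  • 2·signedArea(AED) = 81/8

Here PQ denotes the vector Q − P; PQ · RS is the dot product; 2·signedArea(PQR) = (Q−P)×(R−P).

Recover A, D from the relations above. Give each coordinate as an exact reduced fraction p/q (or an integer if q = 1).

1. D_x = -3/2  [line 7·x + 5·y + 18 = 0 ∩ |DC|² = 37/2]
2. D_y = -3/2  [line 7·x + 5·y + 18 = 0 ∩ |DC|² = 37/2]
   → D = (-3/2, -3/2)
3. A_x = -3  [AD · BE = 3/2 ∩ 2·signedArea(AED) = 81/8]
4. A_y = -3/4  [AD · BE = 3/2 ∩ 2·signedArea(AED) = 81/8]
   → A = (-3, -3/4)

A = (-3, -3/4)
D = (-3/2, -3/2)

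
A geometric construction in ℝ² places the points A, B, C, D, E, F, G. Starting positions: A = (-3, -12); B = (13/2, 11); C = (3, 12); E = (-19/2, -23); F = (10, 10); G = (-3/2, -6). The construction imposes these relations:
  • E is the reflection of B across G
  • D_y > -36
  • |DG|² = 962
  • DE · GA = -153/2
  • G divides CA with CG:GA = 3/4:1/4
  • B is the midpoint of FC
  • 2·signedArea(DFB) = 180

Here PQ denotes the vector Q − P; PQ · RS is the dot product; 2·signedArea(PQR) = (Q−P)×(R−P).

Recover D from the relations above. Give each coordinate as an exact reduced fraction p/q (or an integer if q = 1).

D = (-25/2, -35)

1. D_x = -25/2  [2·signedArea(DFB) = 180 ∩ DE · GA = -153/2]
2. D_y = -35  [2·signedArea(DFB) = 180 ∩ DE · GA = -153/2]
   → D = (-25/2, -35)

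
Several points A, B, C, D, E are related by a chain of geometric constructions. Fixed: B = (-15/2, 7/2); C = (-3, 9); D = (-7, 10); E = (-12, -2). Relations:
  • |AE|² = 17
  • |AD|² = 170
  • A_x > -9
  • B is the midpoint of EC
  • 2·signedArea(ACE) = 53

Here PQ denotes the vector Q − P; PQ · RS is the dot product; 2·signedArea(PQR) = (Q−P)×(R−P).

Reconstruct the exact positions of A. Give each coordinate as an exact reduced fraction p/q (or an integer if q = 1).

A = (-8, -3)

1. A_x = -8  [line 11·x + -9·y + 61 = 0 ∩ |AE|² = 17]
2. A_y = -3  [line 11·x + -9·y + 61 = 0 ∩ |AE|² = 17]
   → A = (-8, -3)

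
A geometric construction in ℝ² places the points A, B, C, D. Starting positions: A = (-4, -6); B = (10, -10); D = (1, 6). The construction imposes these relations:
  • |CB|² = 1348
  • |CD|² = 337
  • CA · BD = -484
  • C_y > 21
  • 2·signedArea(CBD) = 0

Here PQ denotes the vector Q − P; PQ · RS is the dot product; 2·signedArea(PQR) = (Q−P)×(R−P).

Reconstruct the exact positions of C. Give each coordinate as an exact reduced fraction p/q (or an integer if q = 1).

1. C_x = -8  [2·signedArea(CBD) = 0 ∩ CA · BD = -484]
2. C_y = 22  [2·signedArea(CBD) = 0 ∩ CA · BD = -484]
   → C = (-8, 22)

C = (-8, 22)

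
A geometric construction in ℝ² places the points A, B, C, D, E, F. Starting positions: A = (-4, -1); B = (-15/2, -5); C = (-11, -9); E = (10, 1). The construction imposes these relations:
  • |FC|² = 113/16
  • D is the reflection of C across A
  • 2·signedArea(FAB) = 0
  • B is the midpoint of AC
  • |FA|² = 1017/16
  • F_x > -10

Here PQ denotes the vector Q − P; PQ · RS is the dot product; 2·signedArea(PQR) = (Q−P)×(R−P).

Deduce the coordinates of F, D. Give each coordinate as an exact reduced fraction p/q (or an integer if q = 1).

D = (3, 7)
F = (-37/4, -7)

1. F_x = -37/4  [line 4·x + -7/2·y + 25/2 = 0 ∩ |FC|² = 113/16]
2. F_y = -7  [line 4·x + -7/2·y + 25/2 = 0 ∩ |FC|² = 113/16]
   → F = (-37/4, -7)
3. D_x = 3  [D is the reflection of C across A]
4. D_y = 7  [D is the reflection of C across A]
   → D = (3, 7)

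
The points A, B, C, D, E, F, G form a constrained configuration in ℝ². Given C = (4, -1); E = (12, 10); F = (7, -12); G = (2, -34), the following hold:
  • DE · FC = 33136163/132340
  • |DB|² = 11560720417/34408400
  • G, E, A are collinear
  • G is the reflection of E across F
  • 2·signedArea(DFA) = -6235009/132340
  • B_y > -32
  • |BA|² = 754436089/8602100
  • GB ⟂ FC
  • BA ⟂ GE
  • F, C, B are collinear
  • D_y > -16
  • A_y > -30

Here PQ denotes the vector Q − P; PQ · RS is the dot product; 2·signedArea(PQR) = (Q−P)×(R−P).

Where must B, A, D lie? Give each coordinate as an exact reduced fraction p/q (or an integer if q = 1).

A = (41109/13234, -963839/33085)
B = (1591/130, -4057/130)
D = (94045/26468, -498462/33085)

1. B_x = 1591/130  [F, C, B are collinear ∩ GB ⟂ FC]
2. B_y = -4057/130  [F, C, B are collinear ∩ GB ⟂ FC]
   → B = (1591/130, -4057/130)
3. A_x = 41109/13234  [G, E, A are collinear ∩ BA ⟂ GE]
4. A_y = -963839/33085  [G, E, A are collinear ∩ BA ⟂ GE]
   → A = (41109/13234, -963839/33085)
5. D_x = 94045/26468  [DE · FC = 33136163/132340 ∩ 2·signedArea(DFA) = -6235009/132340]
6. D_y = -498462/33085  [DE · FC = 33136163/132340 ∩ 2·signedArea(DFA) = -6235009/132340]
   → D = (94045/26468, -498462/33085)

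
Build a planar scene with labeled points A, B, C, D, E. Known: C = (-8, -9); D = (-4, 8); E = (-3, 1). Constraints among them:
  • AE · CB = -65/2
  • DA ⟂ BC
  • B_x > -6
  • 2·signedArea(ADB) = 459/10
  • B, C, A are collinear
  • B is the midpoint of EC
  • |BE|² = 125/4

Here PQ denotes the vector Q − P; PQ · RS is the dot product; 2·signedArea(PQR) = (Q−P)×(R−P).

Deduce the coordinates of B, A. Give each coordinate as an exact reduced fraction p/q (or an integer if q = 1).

A = (-2/5, 31/5)
B = (-11/2, -4)

1. B_x = -11/2  [B is the midpoint of EC]
2. B_y = -4  [B is the midpoint of EC]
   → B = (-11/2, -4)
3. A_x = -2/5  [B, C, A are collinear ∩ DA ⟂ BC]
4. A_y = 31/5  [B, C, A are collinear ∩ DA ⟂ BC]
   → A = (-2/5, 31/5)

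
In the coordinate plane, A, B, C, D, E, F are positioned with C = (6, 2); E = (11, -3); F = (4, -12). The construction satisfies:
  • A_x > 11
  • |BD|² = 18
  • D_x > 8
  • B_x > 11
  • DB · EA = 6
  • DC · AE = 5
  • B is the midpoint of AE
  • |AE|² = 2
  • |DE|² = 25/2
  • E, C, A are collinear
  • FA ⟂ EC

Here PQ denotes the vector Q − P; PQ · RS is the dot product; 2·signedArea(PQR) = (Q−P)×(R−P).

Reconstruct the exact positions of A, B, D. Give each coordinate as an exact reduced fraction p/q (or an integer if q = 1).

1. A_x = 12  [E, C, A are collinear ∩ FA ⟂ EC]
2. A_y = -4  [E, C, A are collinear ∩ FA ⟂ EC]
   → A = (12, -4)
3. B_x = 23/2  [B is the midpoint of AE]
4. B_y = -7/2  [B is the midpoint of AE]
   → B = (23/2, -7/2)
5. D_x = 17/2  [line 1·x + -1·y + -9 = 0 ∩ |DE|² = 25/2]
6. D_y = -1/2  [line 1·x + -1·y + -9 = 0 ∩ |DE|² = 25/2]
   → D = (17/2, -1/2)

A = (12, -4)
B = (23/2, -7/2)
D = (17/2, -1/2)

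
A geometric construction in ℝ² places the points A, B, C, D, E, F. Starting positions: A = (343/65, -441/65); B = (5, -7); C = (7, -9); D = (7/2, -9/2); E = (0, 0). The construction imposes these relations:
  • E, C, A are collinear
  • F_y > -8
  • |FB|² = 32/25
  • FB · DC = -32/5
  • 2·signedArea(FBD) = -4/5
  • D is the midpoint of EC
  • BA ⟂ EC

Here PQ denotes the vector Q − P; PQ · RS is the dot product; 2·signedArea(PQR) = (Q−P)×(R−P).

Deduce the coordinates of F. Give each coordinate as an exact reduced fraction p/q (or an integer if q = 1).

F = (29/5, -39/5)

1. F_x = 29/5  [2·signedArea(FBD) = -4/5 ∩ FB · DC = -32/5]
2. F_y = -39/5  [2·signedArea(FBD) = -4/5 ∩ FB · DC = -32/5]
   → F = (29/5, -39/5)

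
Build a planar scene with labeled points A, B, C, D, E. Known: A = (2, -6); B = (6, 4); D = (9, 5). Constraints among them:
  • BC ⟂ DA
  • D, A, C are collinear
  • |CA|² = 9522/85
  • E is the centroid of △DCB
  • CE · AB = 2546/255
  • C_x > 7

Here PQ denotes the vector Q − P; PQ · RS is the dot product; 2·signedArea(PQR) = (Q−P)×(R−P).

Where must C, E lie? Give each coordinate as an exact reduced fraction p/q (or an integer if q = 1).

C = (653/85, 249/85)
E = (1928/255, 338/85)

1. C_x = 653/85  [D, A, C are collinear ∩ BC ⟂ DA]
2. C_y = 249/85  [D, A, C are collinear ∩ BC ⟂ DA]
   → C = (653/85, 249/85)
3. E_x = 1928/255  [E is the centroid of △DCB]
4. E_y = 338/85  [E is the centroid of △DCB]
   → E = (1928/255, 338/85)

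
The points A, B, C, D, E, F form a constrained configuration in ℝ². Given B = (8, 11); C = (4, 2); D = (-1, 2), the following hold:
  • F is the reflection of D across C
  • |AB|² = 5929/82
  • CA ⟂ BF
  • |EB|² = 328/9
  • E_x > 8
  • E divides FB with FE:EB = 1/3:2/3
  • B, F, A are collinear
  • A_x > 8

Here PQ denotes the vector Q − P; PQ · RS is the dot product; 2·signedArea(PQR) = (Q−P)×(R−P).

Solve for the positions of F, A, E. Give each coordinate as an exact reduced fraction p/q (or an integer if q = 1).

A = (733/82, 209/82)
E = (26/3, 5)
F = (9, 2)

1. F_x = 9  [F is the reflection of D across C]
2. F_y = 2  [F is the reflection of D across C]
   → F = (9, 2)
3. A_x = 733/82  [B, F, A are collinear ∩ CA ⟂ BF]
4. A_y = 209/82  [B, F, A are collinear ∩ CA ⟂ BF]
   → A = (733/82, 209/82)
5. E_x = 26/3  [E divides FB with FE:EB = 1/3:2/3]
6. E_y = 5  [E divides FB with FE:EB = 1/3:2/3]
   → E = (26/3, 5)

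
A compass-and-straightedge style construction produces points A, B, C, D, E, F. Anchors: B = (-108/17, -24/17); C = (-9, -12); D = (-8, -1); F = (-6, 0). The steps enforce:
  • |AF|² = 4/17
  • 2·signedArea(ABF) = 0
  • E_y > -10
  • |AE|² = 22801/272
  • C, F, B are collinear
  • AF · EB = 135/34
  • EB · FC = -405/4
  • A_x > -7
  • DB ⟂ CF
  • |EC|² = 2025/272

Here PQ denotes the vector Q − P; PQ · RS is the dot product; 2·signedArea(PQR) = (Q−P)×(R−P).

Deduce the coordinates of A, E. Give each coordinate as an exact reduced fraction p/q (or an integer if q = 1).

1. E_x = -567/68  [line 3·x + 12·y + 549/4 = 0 ∩ |EC|² = 2025/272]
2. E_y = -159/17  [line 3·x + 12·y + 549/4 = 0 ∩ |EC|² = 2025/272]
   → E = (-567/68, -159/17)
3. A_x = -104/17  [2·signedArea(ABF) = 0 ∩ AF · EB = 135/34]
4. A_y = -8/17  [2·signedArea(ABF) = 0 ∩ AF · EB = 135/34]
   → A = (-104/17, -8/17)

A = (-104/17, -8/17)
E = (-567/68, -159/17)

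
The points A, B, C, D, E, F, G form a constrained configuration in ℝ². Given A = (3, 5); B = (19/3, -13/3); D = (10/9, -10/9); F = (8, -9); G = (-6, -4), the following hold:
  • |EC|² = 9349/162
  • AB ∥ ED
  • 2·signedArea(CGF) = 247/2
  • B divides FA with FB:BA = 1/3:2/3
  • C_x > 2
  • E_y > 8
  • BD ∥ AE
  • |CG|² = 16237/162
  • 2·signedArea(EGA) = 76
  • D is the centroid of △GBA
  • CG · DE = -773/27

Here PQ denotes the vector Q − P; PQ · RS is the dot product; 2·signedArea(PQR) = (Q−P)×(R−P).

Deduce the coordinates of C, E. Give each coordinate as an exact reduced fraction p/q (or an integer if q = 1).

C = (37/18, 35/18)
E = (-20/9, 74/9)

1. C_x = 37/18  [line 5·x + 14·y + -75/2 = 0 ∩ |CG|² = 16237/162]
2. C_y = 35/18  [line 5·x + 14·y + -75/2 = 0 ∩ |CG|² = 16237/162]
   → C = (37/18, 35/18)
3. E_x = -20/9  [CG · DE = -773/27 ∩ AB ∥ ED]
4. E_y = 74/9  [CG · DE = -773/27 ∩ AB ∥ ED]
   → E = (-20/9, 74/9)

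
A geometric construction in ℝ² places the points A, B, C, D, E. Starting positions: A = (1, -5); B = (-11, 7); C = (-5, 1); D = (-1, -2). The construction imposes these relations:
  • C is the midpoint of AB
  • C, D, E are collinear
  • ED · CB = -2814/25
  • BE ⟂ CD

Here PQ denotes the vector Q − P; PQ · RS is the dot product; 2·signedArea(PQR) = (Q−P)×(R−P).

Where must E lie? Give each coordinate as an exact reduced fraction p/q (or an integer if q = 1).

1. E_x = -293/25  [C, D, E are collinear ∩ BE ⟂ CD]
2. E_y = 151/25  [C, D, E are collinear ∩ BE ⟂ CD]
   → E = (-293/25, 151/25)

E = (-293/25, 151/25)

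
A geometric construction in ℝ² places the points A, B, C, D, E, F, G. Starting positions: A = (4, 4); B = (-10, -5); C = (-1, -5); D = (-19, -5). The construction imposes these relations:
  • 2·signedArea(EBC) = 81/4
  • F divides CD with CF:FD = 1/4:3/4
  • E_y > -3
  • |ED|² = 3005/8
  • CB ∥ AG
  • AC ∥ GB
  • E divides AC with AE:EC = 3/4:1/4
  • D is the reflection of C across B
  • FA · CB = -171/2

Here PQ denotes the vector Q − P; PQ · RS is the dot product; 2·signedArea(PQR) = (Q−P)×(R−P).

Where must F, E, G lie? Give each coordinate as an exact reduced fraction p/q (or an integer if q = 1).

1. F_x = -11/2  [F divides CD with CF:FD = 1/4:3/4]
2. F_y = -5  [F divides CD with CF:FD = 1/4:3/4]
   → F = (-11/2, -5)
3. E_x = 1/4  [E divides AC with AE:EC = 3/4:1/4]
4. E_y = -11/4  [E divides AC with AE:EC = 3/4:1/4]
   → E = (1/4, -11/4)
5. G_x = -5  [AC ∥ GB ∩ CB ∥ AG]
6. G_y = 4  [AC ∥ GB ∩ CB ∥ AG]
   → G = (-5, 4)

E = (1/4, -11/4)
F = (-11/2, -5)
G = (-5, 4)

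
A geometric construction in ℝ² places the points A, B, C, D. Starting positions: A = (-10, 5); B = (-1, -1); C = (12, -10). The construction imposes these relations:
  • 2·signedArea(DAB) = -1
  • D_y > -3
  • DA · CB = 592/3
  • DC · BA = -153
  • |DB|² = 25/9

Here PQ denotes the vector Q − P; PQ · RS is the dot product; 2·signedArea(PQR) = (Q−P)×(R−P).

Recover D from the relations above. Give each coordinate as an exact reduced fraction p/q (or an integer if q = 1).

D = (1/3, -2)

1. D_x = 1/3  [DC · BA = -153 ∩ 2·signedArea(DAB) = -1]
2. D_y = -2  [DC · BA = -153 ∩ 2·signedArea(DAB) = -1]
   → D = (1/3, -2)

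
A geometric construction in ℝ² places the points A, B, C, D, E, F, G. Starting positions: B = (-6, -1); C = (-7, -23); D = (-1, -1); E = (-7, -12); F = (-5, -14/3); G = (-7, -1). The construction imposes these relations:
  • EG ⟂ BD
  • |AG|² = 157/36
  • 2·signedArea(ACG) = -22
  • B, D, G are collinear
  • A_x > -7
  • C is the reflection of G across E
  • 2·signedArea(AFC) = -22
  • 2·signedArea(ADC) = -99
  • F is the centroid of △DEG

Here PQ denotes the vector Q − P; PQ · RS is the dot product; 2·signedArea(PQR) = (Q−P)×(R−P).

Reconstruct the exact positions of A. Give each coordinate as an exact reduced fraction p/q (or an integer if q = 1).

A = (-6, -17/6)

1. A_x = -6  [2·signedArea(ADC) = -99 ∩ 2·signedArea(ACG) = -22]
2. A_y = -17/6  [2·signedArea(ADC) = -99 ∩ 2·signedArea(ACG) = -22]
   → A = (-6, -17/6)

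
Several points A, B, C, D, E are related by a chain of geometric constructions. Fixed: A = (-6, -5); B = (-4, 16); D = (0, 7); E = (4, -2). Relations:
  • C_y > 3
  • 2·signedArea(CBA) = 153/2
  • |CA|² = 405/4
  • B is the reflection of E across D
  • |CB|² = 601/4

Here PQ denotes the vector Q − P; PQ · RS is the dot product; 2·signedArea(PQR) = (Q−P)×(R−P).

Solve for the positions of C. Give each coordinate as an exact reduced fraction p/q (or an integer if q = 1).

1. C_x = -3/2  [line 21·x + -2·y + 79/2 = 0 ∩ |CA|² = 405/4]
2. C_y = 4  [line 21·x + -2·y + 79/2 = 0 ∩ |CA|² = 405/4]
   → C = (-3/2, 4)

C = (-3/2, 4)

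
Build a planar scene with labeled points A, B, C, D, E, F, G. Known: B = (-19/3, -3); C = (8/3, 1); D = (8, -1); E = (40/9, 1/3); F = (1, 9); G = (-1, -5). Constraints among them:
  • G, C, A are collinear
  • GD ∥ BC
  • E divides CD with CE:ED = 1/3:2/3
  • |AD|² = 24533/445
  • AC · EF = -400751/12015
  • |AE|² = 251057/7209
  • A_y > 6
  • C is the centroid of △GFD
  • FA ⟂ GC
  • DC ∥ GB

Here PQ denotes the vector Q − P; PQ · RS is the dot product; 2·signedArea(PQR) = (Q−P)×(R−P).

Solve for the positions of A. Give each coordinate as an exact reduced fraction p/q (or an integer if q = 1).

1. A_x = 2569/445  [G, C, A are collinear ∩ FA ⟂ GC]
2. A_y = 2707/445  [G, C, A are collinear ∩ FA ⟂ GC]
   → A = (2569/445, 2707/445)

A = (2569/445, 2707/445)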